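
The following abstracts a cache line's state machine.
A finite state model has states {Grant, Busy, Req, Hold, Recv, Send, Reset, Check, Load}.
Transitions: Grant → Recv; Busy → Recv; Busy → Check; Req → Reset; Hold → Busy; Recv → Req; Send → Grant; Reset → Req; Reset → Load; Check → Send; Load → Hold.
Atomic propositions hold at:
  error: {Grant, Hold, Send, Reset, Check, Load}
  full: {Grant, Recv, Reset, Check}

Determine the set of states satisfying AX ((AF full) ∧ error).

AF full: least fixpoint, start Z0 = {Grant, Recv, Reset, Check}, add states with every successor in Z. Z1 = {Grant, Busy, Req, Recv, Send, Reset, Check}; Z2 = {Grant, Busy, Req, Hold, Recv, Send, Reset, Check}; Z3 = {Grant, Busy, Req, Hold, Recv, Send, Reset, Check, Load}; fixed.
Sat(AF full) = {Grant, Busy, Req, Hold, Recv, Send, Reset, Check, Load}
Sat((AF full) ∧ error) = {Grant, Hold, Send, Reset, Check, Load}
Sat(AX ((AF full) ∧ error)) = {s : every successor in {Grant, Hold, Send, Reset, Check, Load}} = {Req, Send, Check, Load}

{Req, Send, Check, Load}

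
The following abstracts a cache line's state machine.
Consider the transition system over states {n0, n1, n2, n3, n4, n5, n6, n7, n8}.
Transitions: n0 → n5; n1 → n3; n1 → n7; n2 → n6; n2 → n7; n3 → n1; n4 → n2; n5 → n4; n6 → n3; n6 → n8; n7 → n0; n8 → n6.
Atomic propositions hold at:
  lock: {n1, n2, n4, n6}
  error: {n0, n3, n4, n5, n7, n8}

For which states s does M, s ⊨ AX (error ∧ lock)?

{n5}

Sat(error ∧ lock) = {n4}
Sat(AX (error ∧ lock)) = {s : every successor in {n4}} = {n5}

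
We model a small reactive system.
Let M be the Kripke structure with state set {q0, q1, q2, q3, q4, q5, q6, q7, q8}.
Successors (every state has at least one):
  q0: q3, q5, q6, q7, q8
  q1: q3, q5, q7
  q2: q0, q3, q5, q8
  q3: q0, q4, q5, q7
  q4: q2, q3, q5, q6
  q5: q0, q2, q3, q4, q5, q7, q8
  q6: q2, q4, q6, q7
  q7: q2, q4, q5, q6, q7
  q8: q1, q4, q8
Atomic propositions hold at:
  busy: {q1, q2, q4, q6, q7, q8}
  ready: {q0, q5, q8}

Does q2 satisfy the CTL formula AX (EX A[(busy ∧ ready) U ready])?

Yes

Sat(busy ∧ ready) = {q8}
A[(busy ∧ ready) U ready]: least fixpoint, start Z0 = Sat(ready) = {q0, q5, q8}, add states in Sat(busy ∧ ready) with every successor in Z. Already a fixed point.
Sat(A[(busy ∧ ready) U ready]) = {q0, q5, q8}
Sat(EX A[(busy ∧ ready) U ready]) = {s : some successor in {q0, q5, q8}} = {q0, q1, q2, q3, q4, q5, q7, q8}
Sat(AX (EX A[(busy ∧ ready) U ready])) = {s : every successor in {q0, q1, q2, q3, q4, q5, q7, q8}} = {q1, q2, q3, q5, q8}
q2 ∈ Sat(AX (EX A[(busy ∧ ready) U ready])) = {q1, q2, q3, q5, q8}, so the formula holds at q2.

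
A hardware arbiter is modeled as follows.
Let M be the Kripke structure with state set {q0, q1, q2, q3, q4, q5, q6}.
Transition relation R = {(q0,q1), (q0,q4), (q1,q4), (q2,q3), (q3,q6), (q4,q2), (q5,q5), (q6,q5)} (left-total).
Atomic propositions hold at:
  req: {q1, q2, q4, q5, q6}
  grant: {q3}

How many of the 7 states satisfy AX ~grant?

Sat(~grant) = {q0, q1, q2, q4, q5, q6}
Sat(AX ~grant) = {s : every successor in {q0, q1, q2, q4, q5, q6}} = {q0, q1, q3, q4, q5, q6}
|Sat(AX ~grant)| = |{q0, q1, q3, q4, q5, q6}| = 6.

6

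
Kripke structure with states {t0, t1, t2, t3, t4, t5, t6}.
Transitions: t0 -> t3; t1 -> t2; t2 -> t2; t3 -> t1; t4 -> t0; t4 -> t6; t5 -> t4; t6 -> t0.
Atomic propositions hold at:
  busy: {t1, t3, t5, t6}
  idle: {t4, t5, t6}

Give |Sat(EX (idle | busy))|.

4

Sat(idle | busy) = {t1, t3, t4, t5, t6}
Sat(EX (idle | busy)) = {s : some successor in {t1, t3, t4, t5, t6}} = {t0, t3, t4, t5}
|Sat(EX (idle | busy))| = |{t0, t3, t4, t5}| = 4.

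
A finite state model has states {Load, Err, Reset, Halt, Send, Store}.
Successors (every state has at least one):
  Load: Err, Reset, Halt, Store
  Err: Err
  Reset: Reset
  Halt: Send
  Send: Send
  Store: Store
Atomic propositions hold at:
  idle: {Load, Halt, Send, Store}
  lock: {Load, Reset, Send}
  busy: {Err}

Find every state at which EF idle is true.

EF idle: least fixpoint, start Z0 = {Load, Halt, Send, Store}, add states with some successor in Z. Already a fixed point.
Sat(EF idle) = {Load, Halt, Send, Store}

{Load, Halt, Send, Store}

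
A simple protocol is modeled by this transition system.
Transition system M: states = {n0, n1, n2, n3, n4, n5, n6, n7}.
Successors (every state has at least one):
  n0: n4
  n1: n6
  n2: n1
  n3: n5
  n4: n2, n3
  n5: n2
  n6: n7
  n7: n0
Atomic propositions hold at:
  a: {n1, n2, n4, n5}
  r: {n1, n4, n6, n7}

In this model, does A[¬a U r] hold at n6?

Sat(¬a) = {n0, n3, n6, n7}
A[¬a U r]: least fixpoint, start Z0 = Sat(r) = {n1, n4, n6, n7}, add states in Sat(¬a) with every successor in Z. Z1 = {n0, n1, n4, n6, n7}; fixed.
Sat(A[¬a U r]) = {n0, n1, n4, n6, n7}
n6 ∈ Sat(A[¬a U r]) = {n0, n1, n4, n6, n7}, so the formula holds at n6.

Yes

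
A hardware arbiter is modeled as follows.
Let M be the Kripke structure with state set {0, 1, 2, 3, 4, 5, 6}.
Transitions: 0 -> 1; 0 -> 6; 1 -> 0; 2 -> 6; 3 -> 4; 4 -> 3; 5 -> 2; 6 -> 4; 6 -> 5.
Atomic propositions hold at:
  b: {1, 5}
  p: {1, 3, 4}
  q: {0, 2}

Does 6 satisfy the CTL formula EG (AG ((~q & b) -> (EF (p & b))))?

No

Sat(~q) = {1, 3, 4, 5, 6}
Sat(~q & b) = {1, 5}
Sat(p & b) = {1}
EF (p & b): least fixpoint, start Z0 = {1}, add states with some successor in Z. Z1 = {0, 1}; fixed.
Sat(EF (p & b)) = {0, 1}
Sat((~q & b) -> (EF (p & b))) = {0, 1, 2, 3, 4, 6}
AG ((~q & b) -> (EF (p & b))): greatest fixpoint, start Z0 = {0, 1, 2, 3, 4, 6}, keep only states in Sat with every successor in Z. Z1 = {0, 1, 2, 3, 4}; Z2 = {1, 3, 4}; Z3 = {3, 4}; fixed.
Sat(AG ((~q & b) -> (EF (p & b)))) = {3, 4}
EG (AG ((~q & b) -> (EF (p & b)))): greatest fixpoint, start Z0 = {3, 4}, keep only states in Sat with some successor in Z. Already a fixed point.
Sat(EG (AG ((~q & b) -> (EF (p & b))))) = {3, 4}
6 ∉ Sat(EG (AG ((~q & b) -> (EF (p & b))))) = {3, 4}, so the formula does not hold at 6.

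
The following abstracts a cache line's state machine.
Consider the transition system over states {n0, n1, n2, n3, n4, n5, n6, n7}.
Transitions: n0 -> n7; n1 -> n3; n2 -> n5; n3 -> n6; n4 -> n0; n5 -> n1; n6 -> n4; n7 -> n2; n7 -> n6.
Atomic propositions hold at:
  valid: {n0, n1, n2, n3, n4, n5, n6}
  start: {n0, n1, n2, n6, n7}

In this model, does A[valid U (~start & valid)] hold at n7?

Sat(~start) = {n3, n4, n5}
Sat(~start & valid) = {n3, n4, n5}
A[valid U (~start & valid)]: least fixpoint, start Z0 = Sat((~start & valid)) = {n3, n4, n5}, add states in Sat(valid) with every successor in Z. Z1 = {n1, n2, n3, n4, n5, n6}; fixed.
Sat(A[valid U (~start & valid)]) = {n1, n2, n3, n4, n5, n6}
n7 ∉ Sat(A[valid U (~start & valid)]) = {n1, n2, n3, n4, n5, n6}, so the formula does not hold at n7.

No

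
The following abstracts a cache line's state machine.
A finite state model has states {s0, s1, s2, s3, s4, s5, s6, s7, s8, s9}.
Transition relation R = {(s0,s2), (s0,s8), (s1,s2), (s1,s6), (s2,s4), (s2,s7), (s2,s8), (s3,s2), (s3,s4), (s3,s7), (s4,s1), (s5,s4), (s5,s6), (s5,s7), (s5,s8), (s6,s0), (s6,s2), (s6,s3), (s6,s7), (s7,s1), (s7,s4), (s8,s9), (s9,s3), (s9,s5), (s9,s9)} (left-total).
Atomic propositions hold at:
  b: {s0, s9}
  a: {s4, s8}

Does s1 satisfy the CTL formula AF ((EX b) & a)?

Sat(EX b) = {s : some successor in {s0, s9}} = {s6, s8, s9}
Sat((EX b) & a) = {s8}
AF ((EX b) & a): least fixpoint, start Z0 = {s8}, add states with every successor in Z. Already a fixed point.
Sat(AF ((EX b) & a)) = {s8}
s1 ∉ Sat(AF ((EX b) & a)) = {s8}, so the formula does not hold at s1.

No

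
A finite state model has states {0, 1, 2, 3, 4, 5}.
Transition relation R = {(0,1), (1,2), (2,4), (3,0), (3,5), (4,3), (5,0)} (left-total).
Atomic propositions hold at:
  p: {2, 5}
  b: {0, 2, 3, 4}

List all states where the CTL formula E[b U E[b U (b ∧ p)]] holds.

{2}

Sat(b ∧ p) = {2}
E[b U (b ∧ p)]: least fixpoint, start Z0 = Sat((b ∧ p)) = {2}, add states in Sat(b) with some successor in Z. Already a fixed point.
Sat(E[b U (b ∧ p)]) = {2}
E[b U E[b U (b ∧ p)]]: least fixpoint, start Z0 = Sat(E[b U (b ∧ p)]) = {2}, add states in Sat(b) with some successor in Z. Already a fixed point.
Sat(E[b U E[b U (b ∧ p)]]) = {2}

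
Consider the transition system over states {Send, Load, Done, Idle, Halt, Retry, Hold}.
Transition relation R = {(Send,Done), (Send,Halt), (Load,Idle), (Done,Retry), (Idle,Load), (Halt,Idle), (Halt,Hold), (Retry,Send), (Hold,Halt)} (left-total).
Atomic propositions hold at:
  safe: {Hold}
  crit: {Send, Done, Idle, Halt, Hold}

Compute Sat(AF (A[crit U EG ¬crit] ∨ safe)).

Sat(¬crit) = {Load, Retry}
EG ¬crit: greatest fixpoint, start Z0 = {Load, Retry}, keep only states in Sat with some successor in Z. Z1 = ∅; fixed.
Sat(EG ¬crit) = ∅
A[crit U EG ¬crit]: least fixpoint, start Z0 = Sat(EG ¬crit) = ∅, add states in Sat(crit) with every successor in Z. Already a fixed point.
Sat(A[crit U EG ¬crit]) = ∅
Sat(A[crit U EG ¬crit] ∨ safe) = {Hold}
AF (A[crit U EG ¬crit] ∨ safe): least fixpoint, start Z0 = {Hold}, add states with every successor in Z. Already a fixed point.
Sat(AF (A[crit U EG ¬crit] ∨ safe)) = {Hold}

{Hold}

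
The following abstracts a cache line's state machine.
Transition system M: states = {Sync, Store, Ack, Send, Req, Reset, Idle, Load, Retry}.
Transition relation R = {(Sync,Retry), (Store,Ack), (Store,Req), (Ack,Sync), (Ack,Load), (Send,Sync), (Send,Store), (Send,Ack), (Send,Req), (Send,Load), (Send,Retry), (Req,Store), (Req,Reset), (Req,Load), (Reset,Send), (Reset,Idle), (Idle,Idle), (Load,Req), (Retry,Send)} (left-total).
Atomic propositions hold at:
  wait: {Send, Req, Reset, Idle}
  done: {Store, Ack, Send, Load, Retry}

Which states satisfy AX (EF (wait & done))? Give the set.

{Sync, Store, Ack, Send, Req, Load, Retry}

Sat(wait & done) = {Send}
EF (wait & done): least fixpoint, start Z0 = {Send}, add states with some successor in Z. Z1 = {Send, Reset, Retry}; Z2 = {Sync, Send, Req, Reset, Retry}; Z3 = {Sync, Store, Ack, Send, Req, Reset, Load, Retry}; fixed.
Sat(EF (wait & done)) = {Sync, Store, Ack, Send, Req, Reset, Load, Retry}
Sat(AX (EF (wait & done))) = {s : every successor in {Sync, Store, Ack, Send, Req, Reset, Load, Retry}} = {Sync, Store, Ack, Send, Req, Load, Retry}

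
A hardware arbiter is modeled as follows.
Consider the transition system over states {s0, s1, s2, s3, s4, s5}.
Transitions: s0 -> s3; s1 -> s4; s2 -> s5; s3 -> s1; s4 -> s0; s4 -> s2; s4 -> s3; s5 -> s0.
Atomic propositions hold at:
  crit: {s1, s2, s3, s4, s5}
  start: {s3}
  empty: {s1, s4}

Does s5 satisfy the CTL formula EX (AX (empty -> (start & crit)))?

Yes

Sat(start & crit) = {s3}
Sat(empty -> (start & crit)) = {s0, s2, s3, s5}
Sat(AX (empty -> (start & crit))) = {s : every successor in {s0, s2, s3, s5}} = {s0, s2, s4, s5}
Sat(EX (AX (empty -> (start & crit)))) = {s : some successor in {s0, s2, s4, s5}} = {s1, s2, s4, s5}
s5 ∈ Sat(EX (AX (empty -> (start & crit)))) = {s1, s2, s4, s5}, so the formula holds at s5.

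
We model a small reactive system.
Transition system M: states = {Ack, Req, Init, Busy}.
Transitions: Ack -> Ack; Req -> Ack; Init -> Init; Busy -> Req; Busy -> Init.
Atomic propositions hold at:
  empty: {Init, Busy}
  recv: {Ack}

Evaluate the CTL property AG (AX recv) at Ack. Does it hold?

Yes

Sat(AX recv) = {s : every successor in {Ack}} = {Ack, Req}
AG (AX recv): greatest fixpoint, start Z0 = {Ack, Req}, keep only states in Sat with every successor in Z. Already a fixed point.
Sat(AG (AX recv)) = {Ack, Req}
Ack ∈ Sat(AG (AX recv)) = {Ack, Req}, so the formula holds at Ack.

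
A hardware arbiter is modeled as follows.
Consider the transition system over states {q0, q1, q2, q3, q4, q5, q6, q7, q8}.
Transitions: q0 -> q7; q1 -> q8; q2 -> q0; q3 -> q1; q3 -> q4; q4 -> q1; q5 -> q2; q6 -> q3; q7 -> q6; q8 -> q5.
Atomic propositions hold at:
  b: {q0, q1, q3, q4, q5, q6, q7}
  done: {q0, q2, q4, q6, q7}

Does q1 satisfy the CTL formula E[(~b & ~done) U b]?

Yes

Sat(~b) = {q2, q8}
Sat(~done) = {q1, q3, q5, q8}
Sat(~b & ~done) = {q8}
E[(~b & ~done) U b]: least fixpoint, start Z0 = Sat(b) = {q0, q1, q3, q4, q5, q6, q7}, add states in Sat(~b & ~done) with some successor in Z. Z1 = {q0, q1, q3, q4, q5, q6, q7, q8}; fixed.
Sat(E[(~b & ~done) U b]) = {q0, q1, q3, q4, q5, q6, q7, q8}
q1 ∈ Sat(E[(~b & ~done) U b]) = {q0, q1, q3, q4, q5, q6, q7, q8}, so the formula holds at q1.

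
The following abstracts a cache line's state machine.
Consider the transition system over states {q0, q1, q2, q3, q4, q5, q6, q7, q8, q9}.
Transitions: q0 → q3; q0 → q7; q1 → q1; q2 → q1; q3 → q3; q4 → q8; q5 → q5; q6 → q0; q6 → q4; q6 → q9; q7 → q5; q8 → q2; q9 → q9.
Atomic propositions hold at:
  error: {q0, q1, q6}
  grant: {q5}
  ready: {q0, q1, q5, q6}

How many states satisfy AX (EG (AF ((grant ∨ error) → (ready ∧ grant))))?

Sat(grant ∨ error) = {q0, q1, q5, q6}
Sat(ready ∧ grant) = {q5}
Sat((grant ∨ error) → (ready ∧ grant)) = {q2, q3, q4, q5, q7, q8, q9}
AF ((grant ∨ error) → (ready ∧ grant)): least fixpoint, start Z0 = {q2, q3, q4, q5, q7, q8, q9}, add states with every successor in Z. Z1 = {q0, q2, q3, q4, q5, q7, q8, q9}; Z2 = {q0, q2, q3, q4, q5, q6, q7, q8, q9}; fixed.
Sat(AF ((grant ∨ error) → (ready ∧ grant))) = {q0, q2, q3, q4, q5, q6, q7, q8, q9}
EG (AF ((grant ∨ error) → (ready ∧ grant))): greatest fixpoint, start Z0 = {q0, q2, q3, q4, q5, q6, q7, q8, q9}, keep only states in Sat with some successor in Z. Z1 = {q0, q3, q4, q5, q6, q7, q8, q9}; Z2 = {q0, q3, q4, q5, q6, q7, q9}; Z3 = {q0, q3, q5, q6, q7, q9}; fixed.
Sat(EG (AF ((grant ∨ error) → (ready ∧ grant)))) = {q0, q3, q5, q6, q7, q9}
Sat(AX (EG (AF ((grant ∨ error) → (ready ∧ grant))))) = {s : every successor in {q0, q3, q5, q6, q7, q9}} = {q0, q3, q5, q7, q9}
|Sat(AX (EG (AF ((grant ∨ error) → (ready ∧ grant)))))| = |{q0, q3, q5, q7, q9}| = 5.

5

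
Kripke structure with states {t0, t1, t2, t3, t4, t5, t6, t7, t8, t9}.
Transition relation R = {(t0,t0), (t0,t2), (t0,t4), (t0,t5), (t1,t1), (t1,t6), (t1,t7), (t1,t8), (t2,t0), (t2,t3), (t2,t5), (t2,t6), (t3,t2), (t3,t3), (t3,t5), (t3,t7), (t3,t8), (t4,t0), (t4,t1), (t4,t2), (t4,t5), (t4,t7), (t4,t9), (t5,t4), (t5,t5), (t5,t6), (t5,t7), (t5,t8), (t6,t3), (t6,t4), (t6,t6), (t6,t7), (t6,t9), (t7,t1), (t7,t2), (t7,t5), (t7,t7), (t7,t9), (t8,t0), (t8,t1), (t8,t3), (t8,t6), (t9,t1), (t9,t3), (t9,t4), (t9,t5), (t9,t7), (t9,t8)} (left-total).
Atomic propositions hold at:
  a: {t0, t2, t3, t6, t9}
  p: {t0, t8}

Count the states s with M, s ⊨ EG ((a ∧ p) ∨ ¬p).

9

Sat(a ∧ p) = {t0}
Sat(¬p) = {t1, t2, t3, t4, t5, t6, t7, t9}
Sat((a ∧ p) ∨ ¬p) = {t0, t1, t2, t3, t4, t5, t6, t7, t9}
EG ((a ∧ p) ∨ ¬p): greatest fixpoint, start Z0 = {t0, t1, t2, t3, t4, t5, t6, t7, t9}, keep only states in Sat with some successor in Z. Already a fixed point.
Sat(EG ((a ∧ p) ∨ ¬p)) = {t0, t1, t2, t3, t4, t5, t6, t7, t9}
|Sat(EG ((a ∧ p) ∨ ¬p))| = |{t0, t1, t2, t3, t4, t5, t6, t7, t9}| = 9.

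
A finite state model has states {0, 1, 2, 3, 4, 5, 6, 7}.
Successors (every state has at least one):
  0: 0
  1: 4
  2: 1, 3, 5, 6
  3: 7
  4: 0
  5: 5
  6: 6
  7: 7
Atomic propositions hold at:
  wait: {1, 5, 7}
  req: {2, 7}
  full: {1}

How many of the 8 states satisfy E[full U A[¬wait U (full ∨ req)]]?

Sat(¬wait) = {0, 2, 3, 4, 6}
Sat(full ∨ req) = {1, 2, 7}
A[¬wait U (full ∨ req)]: least fixpoint, start Z0 = Sat((full ∨ req)) = {1, 2, 7}, add states in Sat(¬wait) with every successor in Z. Z1 = {1, 2, 3, 7}; fixed.
Sat(A[¬wait U (full ∨ req)]) = {1, 2, 3, 7}
E[full U A[¬wait U (full ∨ req)]]: least fixpoint, start Z0 = Sat(A[¬wait U (full ∨ req)]) = {1, 2, 3, 7}, add states in Sat(full) with some successor in Z. Already a fixed point.
Sat(E[full U A[¬wait U (full ∨ req)]]) = {1, 2, 3, 7}
|Sat(E[full U A[¬wait U (full ∨ req)]])| = |{1, 2, 3, 7}| = 4.

4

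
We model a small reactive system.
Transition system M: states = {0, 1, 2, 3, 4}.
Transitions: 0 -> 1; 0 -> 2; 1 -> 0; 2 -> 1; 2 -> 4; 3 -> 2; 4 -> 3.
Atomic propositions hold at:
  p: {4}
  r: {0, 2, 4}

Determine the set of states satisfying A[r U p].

A[r U p]: least fixpoint, start Z0 = Sat(p) = {4}, add states in Sat(r) with every successor in Z. Already a fixed point.
Sat(A[r U p]) = {4}

{4}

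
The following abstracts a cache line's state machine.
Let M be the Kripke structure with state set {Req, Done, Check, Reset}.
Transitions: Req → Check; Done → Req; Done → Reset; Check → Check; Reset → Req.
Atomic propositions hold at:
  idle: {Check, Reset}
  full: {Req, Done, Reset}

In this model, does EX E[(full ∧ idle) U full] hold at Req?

No

Sat(full ∧ idle) = {Reset}
E[(full ∧ idle) U full]: least fixpoint, start Z0 = Sat(full) = {Req, Done, Reset}, add states in Sat(full ∧ idle) with some successor in Z. Already a fixed point.
Sat(E[(full ∧ idle) U full]) = {Req, Done, Reset}
Sat(EX E[(full ∧ idle) U full]) = {s : some successor in {Req, Done, Reset}} = {Done, Reset}
Req ∉ Sat(EX E[(full ∧ idle) U full]) = {Done, Reset}, so the formula does not hold at Req.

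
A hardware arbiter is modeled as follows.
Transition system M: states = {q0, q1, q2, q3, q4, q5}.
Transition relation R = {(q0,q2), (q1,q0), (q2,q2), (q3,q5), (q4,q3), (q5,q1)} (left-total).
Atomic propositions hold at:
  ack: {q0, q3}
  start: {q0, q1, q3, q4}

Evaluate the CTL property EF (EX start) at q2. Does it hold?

No

Sat(EX start) = {s : some successor in {q0, q1, q3, q4}} = {q1, q4, q5}
EF (EX start): least fixpoint, start Z0 = {q1, q4, q5}, add states with some successor in Z. Z1 = {q1, q3, q4, q5}; fixed.
Sat(EF (EX start)) = {q1, q3, q4, q5}
q2 ∉ Sat(EF (EX start)) = {q1, q3, q4, q5}, so the formula does not hold at q2.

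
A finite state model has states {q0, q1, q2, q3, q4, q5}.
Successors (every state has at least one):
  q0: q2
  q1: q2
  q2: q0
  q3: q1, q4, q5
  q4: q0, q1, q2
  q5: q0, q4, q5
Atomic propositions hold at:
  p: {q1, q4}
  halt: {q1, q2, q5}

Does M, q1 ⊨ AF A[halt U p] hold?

A[halt U p]: least fixpoint, start Z0 = Sat(p) = {q1, q4}, add states in Sat(halt) with every successor in Z. Already a fixed point.
Sat(A[halt U p]) = {q1, q4}
AF A[halt U p]: least fixpoint, start Z0 = {q1, q4}, add states with every successor in Z. Already a fixed point.
Sat(AF A[halt U p]) = {q1, q4}
q1 ∈ Sat(AF A[halt U p]) = {q1, q4}, so the formula holds at q1.

Yes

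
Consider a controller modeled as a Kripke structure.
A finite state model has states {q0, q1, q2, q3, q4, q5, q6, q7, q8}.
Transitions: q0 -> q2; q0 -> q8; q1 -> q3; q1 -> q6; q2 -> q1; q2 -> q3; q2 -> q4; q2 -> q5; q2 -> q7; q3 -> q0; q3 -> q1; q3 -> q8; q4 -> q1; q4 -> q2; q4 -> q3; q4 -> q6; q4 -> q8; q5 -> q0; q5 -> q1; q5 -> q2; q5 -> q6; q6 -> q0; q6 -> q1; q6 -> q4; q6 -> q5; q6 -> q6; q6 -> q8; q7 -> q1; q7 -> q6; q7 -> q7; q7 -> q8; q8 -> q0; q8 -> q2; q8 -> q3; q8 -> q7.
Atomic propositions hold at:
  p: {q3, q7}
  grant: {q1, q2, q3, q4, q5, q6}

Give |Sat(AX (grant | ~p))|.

Sat(~p) = {q0, q1, q2, q4, q5, q6, q8}
Sat(grant | ~p) = {q0, q1, q2, q3, q4, q5, q6, q8}
Sat(AX (grant | ~p)) = {s : every successor in {q0, q1, q2, q3, q4, q5, q6, q8}} = {q0, q1, q3, q4, q5, q6}
|Sat(AX (grant | ~p))| = |{q0, q1, q3, q4, q5, q6}| = 6.

6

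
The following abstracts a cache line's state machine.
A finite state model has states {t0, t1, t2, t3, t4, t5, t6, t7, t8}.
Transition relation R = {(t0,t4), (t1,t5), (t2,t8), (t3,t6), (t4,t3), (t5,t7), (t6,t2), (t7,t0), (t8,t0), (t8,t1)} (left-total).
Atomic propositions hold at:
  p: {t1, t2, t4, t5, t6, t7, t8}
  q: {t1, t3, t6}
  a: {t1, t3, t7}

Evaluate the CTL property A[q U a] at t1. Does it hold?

Yes

A[q U a]: least fixpoint, start Z0 = Sat(a) = {t1, t3, t7}, add states in Sat(q) with every successor in Z. Already a fixed point.
Sat(A[q U a]) = {t1, t3, t7}
t1 ∈ Sat(A[q U a]) = {t1, t3, t7}, so the formula holds at t1.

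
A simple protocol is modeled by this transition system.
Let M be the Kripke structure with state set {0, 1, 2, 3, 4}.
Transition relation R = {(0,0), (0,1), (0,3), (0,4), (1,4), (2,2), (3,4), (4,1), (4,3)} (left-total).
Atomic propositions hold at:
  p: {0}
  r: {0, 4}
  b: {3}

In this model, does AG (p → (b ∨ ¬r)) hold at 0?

Sat(¬r) = {1, 2, 3}
Sat(b ∨ ¬r) = {1, 2, 3}
Sat(p → (b ∨ ¬r)) = {1, 2, 3, 4}
AG (p → (b ∨ ¬r)): greatest fixpoint, start Z0 = {1, 2, 3, 4}, keep only states in Sat with every successor in Z. Already a fixed point.
Sat(AG (p → (b ∨ ¬r))) = {1, 2, 3, 4}
0 ∉ Sat(AG (p → (b ∨ ¬r))) = {1, 2, 3, 4}, so the formula does not hold at 0.

No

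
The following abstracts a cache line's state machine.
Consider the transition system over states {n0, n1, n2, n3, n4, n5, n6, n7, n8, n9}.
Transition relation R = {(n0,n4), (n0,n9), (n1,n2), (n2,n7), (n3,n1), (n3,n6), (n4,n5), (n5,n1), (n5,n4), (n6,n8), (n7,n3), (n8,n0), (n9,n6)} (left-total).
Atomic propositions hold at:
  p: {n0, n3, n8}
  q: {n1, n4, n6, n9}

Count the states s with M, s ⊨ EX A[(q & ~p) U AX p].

Sat(~p) = {n1, n2, n4, n5, n6, n7, n9}
Sat(q & ~p) = {n1, n4, n6, n9}
Sat(AX p) = {s : every successor in {n0, n3, n8}} = {n6, n7, n8}
A[(q & ~p) U AX p]: least fixpoint, start Z0 = Sat(AX p) = {n6, n7, n8}, add states in Sat(q & ~p) with every successor in Z. Z1 = {n6, n7, n8, n9}; fixed.
Sat(A[(q & ~p) U AX p]) = {n6, n7, n8, n9}
Sat(EX A[(q & ~p) U AX p]) = {s : some successor in {n6, n7, n8, n9}} = {n0, n2, n3, n6, n9}
|Sat(EX A[(q & ~p) U AX p])| = |{n0, n2, n3, n6, n9}| = 5.

5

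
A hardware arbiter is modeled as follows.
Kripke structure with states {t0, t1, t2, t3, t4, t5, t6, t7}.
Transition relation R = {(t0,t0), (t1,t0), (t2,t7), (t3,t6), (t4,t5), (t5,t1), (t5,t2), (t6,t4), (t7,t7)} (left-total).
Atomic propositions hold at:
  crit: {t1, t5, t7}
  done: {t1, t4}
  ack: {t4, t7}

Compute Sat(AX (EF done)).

{t3, t4, t6}

EF done: least fixpoint, start Z0 = {t1, t4}, add states with some successor in Z. Z1 = {t1, t4, t5, t6}; Z2 = {t1, t3, t4, t5, t6}; fixed.
Sat(EF done) = {t1, t3, t4, t5, t6}
Sat(AX (EF done)) = {s : every successor in {t1, t3, t4, t5, t6}} = {t3, t4, t6}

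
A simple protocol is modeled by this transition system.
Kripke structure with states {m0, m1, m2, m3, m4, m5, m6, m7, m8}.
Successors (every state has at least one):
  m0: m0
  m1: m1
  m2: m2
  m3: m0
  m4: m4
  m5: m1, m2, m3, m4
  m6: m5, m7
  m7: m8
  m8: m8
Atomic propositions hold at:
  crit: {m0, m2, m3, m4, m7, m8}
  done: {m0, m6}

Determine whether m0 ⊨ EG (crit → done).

Yes

Sat(crit → done) = {m0, m1, m5, m6}
EG (crit → done): greatest fixpoint, start Z0 = {m0, m1, m5, m6}, keep only states in Sat with some successor in Z. Already a fixed point.
Sat(EG (crit → done)) = {m0, m1, m5, m6}
m0 ∈ Sat(EG (crit → done)) = {m0, m1, m5, m6}, so the formula holds at m0.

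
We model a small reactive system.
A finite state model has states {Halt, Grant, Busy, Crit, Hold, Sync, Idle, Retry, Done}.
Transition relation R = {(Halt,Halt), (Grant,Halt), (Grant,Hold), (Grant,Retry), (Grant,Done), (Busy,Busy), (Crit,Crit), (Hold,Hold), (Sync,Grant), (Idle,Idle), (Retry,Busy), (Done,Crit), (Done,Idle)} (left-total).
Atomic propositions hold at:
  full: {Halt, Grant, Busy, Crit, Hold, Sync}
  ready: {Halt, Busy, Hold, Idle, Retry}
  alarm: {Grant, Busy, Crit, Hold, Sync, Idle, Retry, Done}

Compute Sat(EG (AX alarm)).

Sat(AX alarm) = {s : every successor in {Grant, Busy, Crit, Hold, Sync, Idle, Retry, Done}} = {Busy, Crit, Hold, Sync, Idle, Retry, Done}
EG (AX alarm): greatest fixpoint, start Z0 = {Busy, Crit, Hold, Sync, Idle, Retry, Done}, keep only states in Sat with some successor in Z. Z1 = {Busy, Crit, Hold, Idle, Retry, Done}; fixed.
Sat(EG (AX alarm)) = {Busy, Crit, Hold, Idle, Retry, Done}

{Busy, Crit, Hold, Idle, Retry, Done}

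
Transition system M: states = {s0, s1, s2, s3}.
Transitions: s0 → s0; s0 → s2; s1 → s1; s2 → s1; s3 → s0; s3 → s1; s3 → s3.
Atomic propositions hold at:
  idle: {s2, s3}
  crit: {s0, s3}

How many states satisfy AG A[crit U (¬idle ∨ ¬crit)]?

Sat(¬idle) = {s0, s1}
Sat(¬crit) = {s1, s2}
Sat(¬idle ∨ ¬crit) = {s0, s1, s2}
A[crit U (¬idle ∨ ¬crit)]: least fixpoint, start Z0 = Sat((¬idle ∨ ¬crit)) = {s0, s1, s2}, add states in Sat(crit) with every successor in Z. Already a fixed point.
Sat(A[crit U (¬idle ∨ ¬crit)]) = {s0, s1, s2}
AG A[crit U (¬idle ∨ ¬crit)]: greatest fixpoint, start Z0 = {s0, s1, s2}, keep only states in Sat with every successor in Z. Already a fixed point.
Sat(AG A[crit U (¬idle ∨ ¬crit)]) = {s0, s1, s2}
|Sat(AG A[crit U (¬idle ∨ ¬crit)])| = |{s0, s1, s2}| = 3.

3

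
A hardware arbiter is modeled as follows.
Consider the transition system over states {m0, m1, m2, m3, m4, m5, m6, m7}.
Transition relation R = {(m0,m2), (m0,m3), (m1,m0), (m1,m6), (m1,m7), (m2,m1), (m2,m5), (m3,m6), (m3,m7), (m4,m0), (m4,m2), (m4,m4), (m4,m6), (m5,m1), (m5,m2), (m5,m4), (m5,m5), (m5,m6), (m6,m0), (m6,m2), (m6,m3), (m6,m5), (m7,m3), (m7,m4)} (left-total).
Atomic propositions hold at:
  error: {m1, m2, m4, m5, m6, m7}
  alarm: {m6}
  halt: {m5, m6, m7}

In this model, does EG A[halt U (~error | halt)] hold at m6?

Yes

Sat(~error) = {m0, m3}
Sat(~error | halt) = {m0, m3, m5, m6, m7}
A[halt U (~error | halt)]: least fixpoint, start Z0 = Sat((~error | halt)) = {m0, m3, m5, m6, m7}, add states in Sat(halt) with every successor in Z. Already a fixed point.
Sat(A[halt U (~error | halt)]) = {m0, m3, m5, m6, m7}
EG A[halt U (~error | halt)]: greatest fixpoint, start Z0 = {m0, m3, m5, m6, m7}, keep only states in Sat with some successor in Z. Already a fixed point.
Sat(EG A[halt U (~error | halt)]) = {m0, m3, m5, m6, m7}
m6 ∈ Sat(EG A[halt U (~error | halt)]) = {m0, m3, m5, m6, m7}, so the formula holds at m6.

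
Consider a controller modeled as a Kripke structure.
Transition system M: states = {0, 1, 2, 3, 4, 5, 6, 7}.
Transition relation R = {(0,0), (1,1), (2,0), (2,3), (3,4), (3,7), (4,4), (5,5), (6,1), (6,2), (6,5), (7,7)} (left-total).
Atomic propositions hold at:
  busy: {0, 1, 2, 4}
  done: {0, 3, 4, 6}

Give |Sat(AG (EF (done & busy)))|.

Sat(done & busy) = {0, 4}
EF (done & busy): least fixpoint, start Z0 = {0, 4}, add states with some successor in Z. Z1 = {0, 2, 3, 4}; Z2 = {0, 2, 3, 4, 6}; fixed.
Sat(EF (done & busy)) = {0, 2, 3, 4, 6}
AG (EF (done & busy)): greatest fixpoint, start Z0 = {0, 2, 3, 4, 6}, keep only states in Sat with every successor in Z. Z1 = {0, 2, 4}; Z2 = {0, 4}; fixed.
Sat(AG (EF (done & busy))) = {0, 4}
|Sat(AG (EF (done & busy)))| = |{0, 4}| = 2.

2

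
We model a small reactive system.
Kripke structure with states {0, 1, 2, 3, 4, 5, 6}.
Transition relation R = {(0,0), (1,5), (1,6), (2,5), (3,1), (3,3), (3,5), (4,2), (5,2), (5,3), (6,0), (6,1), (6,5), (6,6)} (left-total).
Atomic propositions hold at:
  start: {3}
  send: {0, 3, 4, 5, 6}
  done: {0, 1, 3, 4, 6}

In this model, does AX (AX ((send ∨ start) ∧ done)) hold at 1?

Sat(send ∨ start) = {0, 3, 4, 5, 6}
Sat((send ∨ start) ∧ done) = {0, 3, 4, 6}
Sat(AX ((send ∨ start) ∧ done)) = {s : every successor in {0, 3, 4, 6}} = {0}
Sat(AX (AX ((send ∨ start) ∧ done))) = {s : every successor in {0}} = {0}
1 ∉ Sat(AX (AX ((send ∨ start) ∧ done))) = {0}, so the formula does not hold at 1.

No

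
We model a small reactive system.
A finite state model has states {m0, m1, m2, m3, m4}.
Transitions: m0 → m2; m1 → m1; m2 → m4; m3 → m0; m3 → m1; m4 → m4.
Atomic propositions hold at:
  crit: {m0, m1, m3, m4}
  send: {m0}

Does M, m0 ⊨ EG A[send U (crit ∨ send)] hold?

No

Sat(crit ∨ send) = {m0, m1, m3, m4}
A[send U (crit ∨ send)]: least fixpoint, start Z0 = Sat((crit ∨ send)) = {m0, m1, m3, m4}, add states in Sat(send) with every successor in Z. Already a fixed point.
Sat(A[send U (crit ∨ send)]) = {m0, m1, m3, m4}
EG A[send U (crit ∨ send)]: greatest fixpoint, start Z0 = {m0, m1, m3, m4}, keep only states in Sat with some successor in Z. Z1 = {m1, m3, m4}; fixed.
Sat(EG A[send U (crit ∨ send)]) = {m1, m3, m4}
m0 ∉ Sat(EG A[send U (crit ∨ send)]) = {m1, m3, m4}, so the formula does not hold at m0.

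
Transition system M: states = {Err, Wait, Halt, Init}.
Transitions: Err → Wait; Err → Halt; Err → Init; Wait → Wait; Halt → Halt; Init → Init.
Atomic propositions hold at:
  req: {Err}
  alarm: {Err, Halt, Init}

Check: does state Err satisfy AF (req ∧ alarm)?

Sat(req ∧ alarm) = {Err}
AF (req ∧ alarm): least fixpoint, start Z0 = {Err}, add states with every successor in Z. Already a fixed point.
Sat(AF (req ∧ alarm)) = {Err}
Err ∈ Sat(AF (req ∧ alarm)) = {Err}, so the formula holds at Err.

Yes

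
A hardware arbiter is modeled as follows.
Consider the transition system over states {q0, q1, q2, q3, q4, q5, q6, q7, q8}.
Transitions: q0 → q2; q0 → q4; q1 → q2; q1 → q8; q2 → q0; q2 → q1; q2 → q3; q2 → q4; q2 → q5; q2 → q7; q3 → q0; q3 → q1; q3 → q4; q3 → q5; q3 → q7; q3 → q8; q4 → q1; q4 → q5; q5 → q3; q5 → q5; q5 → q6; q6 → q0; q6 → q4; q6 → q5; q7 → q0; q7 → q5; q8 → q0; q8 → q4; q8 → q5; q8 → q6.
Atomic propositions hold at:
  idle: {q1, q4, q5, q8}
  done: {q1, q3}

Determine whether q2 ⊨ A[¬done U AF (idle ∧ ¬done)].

No

Sat(¬done) = {q0, q2, q4, q5, q6, q7, q8}
Sat(idle ∧ ¬done) = {q4, q5, q8}
AF (idle ∧ ¬done): least fixpoint, start Z0 = {q4, q5, q8}, add states with every successor in Z. Already a fixed point.
Sat(AF (idle ∧ ¬done)) = {q4, q5, q8}
A[¬done U AF (idle ∧ ¬done)]: least fixpoint, start Z0 = Sat(AF (idle ∧ ¬done)) = {q4, q5, q8}, add states in Sat(¬done) with every successor in Z. Already a fixed point.
Sat(A[¬done U AF (idle ∧ ¬done)]) = {q4, q5, q8}
q2 ∉ Sat(A[¬done U AF (idle ∧ ¬done)]) = {q4, q5, q8}, so the formula does not hold at q2.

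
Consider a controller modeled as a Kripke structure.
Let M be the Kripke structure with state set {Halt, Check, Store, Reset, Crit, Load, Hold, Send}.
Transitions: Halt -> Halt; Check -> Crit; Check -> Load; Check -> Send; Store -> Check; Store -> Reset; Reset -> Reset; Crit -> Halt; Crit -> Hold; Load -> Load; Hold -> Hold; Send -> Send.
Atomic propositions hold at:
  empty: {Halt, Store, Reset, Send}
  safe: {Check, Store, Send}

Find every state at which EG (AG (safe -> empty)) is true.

Sat(safe -> empty) = {Halt, Store, Reset, Crit, Load, Hold, Send}
AG (safe -> empty): greatest fixpoint, start Z0 = {Halt, Store, Reset, Crit, Load, Hold, Send}, keep only states in Sat with every successor in Z. Z1 = {Halt, Reset, Crit, Load, Hold, Send}; fixed.
Sat(AG (safe -> empty)) = {Halt, Reset, Crit, Load, Hold, Send}
EG (AG (safe -> empty)): greatest fixpoint, start Z0 = {Halt, Reset, Crit, Load, Hold, Send}, keep only states in Sat with some successor in Z. Already a fixed point.
Sat(EG (AG (safe -> empty))) = {Halt, Reset, Crit, Load, Hold, Send}

{Halt, Reset, Crit, Load, Hold, Send}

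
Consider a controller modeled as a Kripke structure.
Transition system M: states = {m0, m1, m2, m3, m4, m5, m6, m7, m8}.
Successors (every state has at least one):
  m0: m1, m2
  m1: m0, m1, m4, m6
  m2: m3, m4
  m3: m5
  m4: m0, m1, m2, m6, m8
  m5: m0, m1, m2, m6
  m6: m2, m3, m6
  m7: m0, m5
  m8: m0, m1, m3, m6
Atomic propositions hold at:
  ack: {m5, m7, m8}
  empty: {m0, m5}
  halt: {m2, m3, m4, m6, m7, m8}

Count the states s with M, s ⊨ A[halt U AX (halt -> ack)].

Sat(halt -> ack) = {m0, m1, m5, m7, m8}
Sat(AX (halt -> ack)) = {s : every successor in {m0, m1, m5, m7, m8}} = {m3, m7}
A[halt U AX (halt -> ack)]: least fixpoint, start Z0 = Sat(AX (halt -> ack)) = {m3, m7}, add states in Sat(halt) with every successor in Z. Already a fixed point.
Sat(A[halt U AX (halt -> ack)]) = {m3, m7}
|Sat(A[halt U AX (halt -> ack)])| = |{m3, m7}| = 2.

2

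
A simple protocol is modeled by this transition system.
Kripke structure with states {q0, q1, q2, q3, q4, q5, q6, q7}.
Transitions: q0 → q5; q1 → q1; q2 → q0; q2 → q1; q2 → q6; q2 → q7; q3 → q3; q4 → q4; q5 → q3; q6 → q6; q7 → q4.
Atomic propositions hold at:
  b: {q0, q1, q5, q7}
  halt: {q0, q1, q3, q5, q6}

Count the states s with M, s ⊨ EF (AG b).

2

AG b: greatest fixpoint, start Z0 = {q0, q1, q5, q7}, keep only states in Sat with every successor in Z. Z1 = {q0, q1}; Z2 = {q1}; fixed.
Sat(AG b) = {q1}
EF (AG b): least fixpoint, start Z0 = {q1}, add states with some successor in Z. Z1 = {q1, q2}; fixed.
Sat(EF (AG b)) = {q1, q2}
|Sat(EF (AG b))| = |{q1, q2}| = 2.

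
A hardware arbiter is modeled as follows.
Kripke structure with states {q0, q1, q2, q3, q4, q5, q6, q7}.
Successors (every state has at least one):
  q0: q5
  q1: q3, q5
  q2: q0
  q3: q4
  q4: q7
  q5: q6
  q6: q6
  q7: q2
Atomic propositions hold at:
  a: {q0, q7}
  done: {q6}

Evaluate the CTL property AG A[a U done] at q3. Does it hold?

No

A[a U done]: least fixpoint, start Z0 = Sat(done) = {q6}, add states in Sat(a) with every successor in Z. Already a fixed point.
Sat(A[a U done]) = {q6}
AG A[a U done]: greatest fixpoint, start Z0 = {q6}, keep only states in Sat with every successor in Z. Already a fixed point.
Sat(AG A[a U done]) = {q6}
q3 ∉ Sat(AG A[a U done]) = {q6}, so the formula does not hold at q3.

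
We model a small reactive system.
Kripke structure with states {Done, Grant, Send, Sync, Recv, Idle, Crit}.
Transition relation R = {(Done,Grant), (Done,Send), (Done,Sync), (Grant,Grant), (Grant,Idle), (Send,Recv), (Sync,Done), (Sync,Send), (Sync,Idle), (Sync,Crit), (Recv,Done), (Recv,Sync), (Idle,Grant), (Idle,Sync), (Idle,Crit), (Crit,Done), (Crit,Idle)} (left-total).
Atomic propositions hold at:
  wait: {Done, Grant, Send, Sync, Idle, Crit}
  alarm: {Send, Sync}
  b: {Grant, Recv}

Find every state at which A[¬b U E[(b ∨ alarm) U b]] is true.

Sat(¬b) = {Done, Send, Sync, Idle, Crit}
Sat(b ∨ alarm) = {Grant, Send, Sync, Recv}
E[(b ∨ alarm) U b]: least fixpoint, start Z0 = Sat(b) = {Grant, Recv}, add states in Sat(b ∨ alarm) with some successor in Z. Z1 = {Grant, Send, Recv}; Z2 = {Grant, Send, Sync, Recv}; fixed.
Sat(E[(b ∨ alarm) U b]) = {Grant, Send, Sync, Recv}
A[¬b U E[(b ∨ alarm) U b]]: least fixpoint, start Z0 = Sat(E[(b ∨ alarm) U b]) = {Grant, Send, Sync, Recv}, add states in Sat(¬b) with every successor in Z. Z1 = {Done, Grant, Send, Sync, Recv}; fixed.
Sat(A[¬b U E[(b ∨ alarm) U b]]) = {Done, Grant, Send, Sync, Recv}

{Done, Grant, Send, Sync, Recv}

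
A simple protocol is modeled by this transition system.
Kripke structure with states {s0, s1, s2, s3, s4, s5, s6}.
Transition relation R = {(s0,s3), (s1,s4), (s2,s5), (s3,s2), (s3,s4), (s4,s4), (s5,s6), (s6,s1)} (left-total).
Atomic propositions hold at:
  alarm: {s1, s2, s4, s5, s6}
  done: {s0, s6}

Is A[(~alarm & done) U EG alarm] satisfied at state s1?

Yes

Sat(~alarm) = {s0, s3}
Sat(~alarm & done) = {s0}
EG alarm: greatest fixpoint, start Z0 = {s1, s2, s4, s5, s6}, keep only states in Sat with some successor in Z. Already a fixed point.
Sat(EG alarm) = {s1, s2, s4, s5, s6}
A[(~alarm & done) U EG alarm]: least fixpoint, start Z0 = Sat(EG alarm) = {s1, s2, s4, s5, s6}, add states in Sat(~alarm & done) with every successor in Z. Already a fixed point.
Sat(A[(~alarm & done) U EG alarm]) = {s1, s2, s4, s5, s6}
s1 ∈ Sat(A[(~alarm & done) U EG alarm]) = {s1, s2, s4, s5, s6}, so the formula holds at s1.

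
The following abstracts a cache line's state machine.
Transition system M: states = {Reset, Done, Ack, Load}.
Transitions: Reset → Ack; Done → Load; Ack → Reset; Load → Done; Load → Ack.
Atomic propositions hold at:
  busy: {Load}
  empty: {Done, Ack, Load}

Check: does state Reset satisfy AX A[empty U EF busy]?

EF busy: least fixpoint, start Z0 = {Load}, add states with some successor in Z. Z1 = {Done, Load}; fixed.
Sat(EF busy) = {Done, Load}
A[empty U EF busy]: least fixpoint, start Z0 = Sat(EF busy) = {Done, Load}, add states in Sat(empty) with every successor in Z. Already a fixed point.
Sat(A[empty U EF busy]) = {Done, Load}
Sat(AX A[empty U EF busy]) = {s : every successor in {Done, Load}} = {Done}
Reset ∉ Sat(AX A[empty U EF busy]) = {Done}, so the formula does not hold at Reset.

No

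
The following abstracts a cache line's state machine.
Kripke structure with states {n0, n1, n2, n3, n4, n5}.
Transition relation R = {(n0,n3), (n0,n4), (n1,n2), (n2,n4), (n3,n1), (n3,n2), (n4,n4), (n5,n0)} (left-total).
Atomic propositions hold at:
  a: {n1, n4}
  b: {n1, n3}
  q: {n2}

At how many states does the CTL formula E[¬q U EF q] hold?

Sat(¬q) = {n0, n1, n3, n4, n5}
EF q: least fixpoint, start Z0 = {n2}, add states with some successor in Z. Z1 = {n1, n2, n3}; Z2 = {n0, n1, n2, n3}; Z3 = {n0, n1, n2, n3, n5}; fixed.
Sat(EF q) = {n0, n1, n2, n3, n5}
E[¬q U EF q]: least fixpoint, start Z0 = Sat(EF q) = {n0, n1, n2, n3, n5}, add states in Sat(¬q) with some successor in Z. Already a fixed point.
Sat(E[¬q U EF q]) = {n0, n1, n2, n3, n5}
|Sat(E[¬q U EF q])| = |{n0, n1, n2, n3, n5}| = 5.

5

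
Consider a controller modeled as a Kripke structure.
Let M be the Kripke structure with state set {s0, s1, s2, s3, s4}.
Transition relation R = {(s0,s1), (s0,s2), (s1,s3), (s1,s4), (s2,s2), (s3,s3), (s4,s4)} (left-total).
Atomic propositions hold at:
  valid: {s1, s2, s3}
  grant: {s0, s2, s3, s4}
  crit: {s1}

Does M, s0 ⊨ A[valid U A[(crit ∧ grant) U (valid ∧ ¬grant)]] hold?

No

Sat(crit ∧ grant) = ∅
Sat(¬grant) = {s1}
Sat(valid ∧ ¬grant) = {s1}
A[(crit ∧ grant) U (valid ∧ ¬grant)]: least fixpoint, start Z0 = Sat((valid ∧ ¬grant)) = {s1}, add states in Sat(crit ∧ grant) with every successor in Z. Already a fixed point.
Sat(A[(crit ∧ grant) U (valid ∧ ¬grant)]) = {s1}
A[valid U A[(crit ∧ grant) U (valid ∧ ¬grant)]]: least fixpoint, start Z0 = Sat(A[(crit ∧ grant) U (valid ∧ ¬grant)]) = {s1}, add states in Sat(valid) with every successor in Z. Already a fixed point.
Sat(A[valid U A[(crit ∧ grant) U (valid ∧ ¬grant)]]) = {s1}
s0 ∉ Sat(A[valid U A[(crit ∧ grant) U (valid ∧ ¬grant)]]) = {s1}, so the formula does not hold at s0.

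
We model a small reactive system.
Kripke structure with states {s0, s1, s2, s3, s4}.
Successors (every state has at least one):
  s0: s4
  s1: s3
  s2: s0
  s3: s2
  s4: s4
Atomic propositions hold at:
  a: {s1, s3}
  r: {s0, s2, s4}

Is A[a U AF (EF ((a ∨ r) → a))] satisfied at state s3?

Sat(a ∨ r) = {s0, s1, s2, s3, s4}
Sat((a ∨ r) → a) = {s1, s3}
EF ((a ∨ r) → a): least fixpoint, start Z0 = {s1, s3}, add states with some successor in Z. Already a fixed point.
Sat(EF ((a ∨ r) → a)) = {s1, s3}
AF (EF ((a ∨ r) → a)): least fixpoint, start Z0 = {s1, s3}, add states with every successor in Z. Already a fixed point.
Sat(AF (EF ((a ∨ r) → a))) = {s1, s3}
A[a U AF (EF ((a ∨ r) → a))]: least fixpoint, start Z0 = Sat(AF (EF ((a ∨ r) → a))) = {s1, s3}, add states in Sat(a) with every successor in Z. Already a fixed point.
Sat(A[a U AF (EF ((a ∨ r) → a))]) = {s1, s3}
s3 ∈ Sat(A[a U AF (EF ((a ∨ r) → a))]) = {s1, s3}, so the formula holds at s3.

Yes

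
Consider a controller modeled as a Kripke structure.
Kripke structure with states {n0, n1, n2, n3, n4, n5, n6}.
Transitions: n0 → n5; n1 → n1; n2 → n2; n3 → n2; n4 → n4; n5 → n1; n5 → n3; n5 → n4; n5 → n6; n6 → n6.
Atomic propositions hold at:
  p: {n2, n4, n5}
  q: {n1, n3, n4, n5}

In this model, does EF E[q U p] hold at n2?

E[q U p]: least fixpoint, start Z0 = Sat(p) = {n2, n4, n5}, add states in Sat(q) with some successor in Z. Z1 = {n2, n3, n4, n5}; fixed.
Sat(E[q U p]) = {n2, n3, n4, n5}
EF E[q U p]: least fixpoint, start Z0 = {n2, n3, n4, n5}, add states with some successor in Z. Z1 = {n0, n2, n3, n4, n5}; fixed.
Sat(EF E[q U p]) = {n0, n2, n3, n4, n5}
n2 ∈ Sat(EF E[q U p]) = {n0, n2, n3, n4, n5}, so the formula holds at n2.

Yes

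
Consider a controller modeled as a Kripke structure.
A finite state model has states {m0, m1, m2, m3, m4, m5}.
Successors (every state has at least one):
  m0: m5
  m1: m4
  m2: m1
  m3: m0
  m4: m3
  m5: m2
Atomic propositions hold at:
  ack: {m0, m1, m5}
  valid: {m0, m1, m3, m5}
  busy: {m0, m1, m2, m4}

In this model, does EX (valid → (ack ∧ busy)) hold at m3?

Yes

Sat(ack ∧ busy) = {m0, m1}
Sat(valid → (ack ∧ busy)) = {m0, m1, m2, m4}
Sat(EX (valid → (ack ∧ busy))) = {s : some successor in {m0, m1, m2, m4}} = {m1, m2, m3, m5}
m3 ∈ Sat(EX (valid → (ack ∧ busy))) = {m1, m2, m3, m5}, so the formula holds at m3.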